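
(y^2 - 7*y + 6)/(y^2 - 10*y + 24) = (y - 1)/(y - 4)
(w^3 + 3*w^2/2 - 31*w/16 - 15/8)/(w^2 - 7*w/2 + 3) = (16*w^3 + 24*w^2 - 31*w - 30)/(8*(2*w^2 - 7*w + 6))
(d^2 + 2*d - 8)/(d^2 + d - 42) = (d^2 + 2*d - 8)/(d^2 + d - 42)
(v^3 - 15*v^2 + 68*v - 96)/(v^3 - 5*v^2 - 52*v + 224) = (v - 3)/(v + 7)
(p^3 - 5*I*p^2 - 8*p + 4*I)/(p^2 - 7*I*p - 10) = (p^2 - 3*I*p - 2)/(p - 5*I)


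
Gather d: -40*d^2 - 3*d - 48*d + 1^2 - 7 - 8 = -40*d^2 - 51*d - 14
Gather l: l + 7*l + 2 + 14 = 8*l + 16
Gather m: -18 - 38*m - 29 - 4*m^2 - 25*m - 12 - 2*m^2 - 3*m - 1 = -6*m^2 - 66*m - 60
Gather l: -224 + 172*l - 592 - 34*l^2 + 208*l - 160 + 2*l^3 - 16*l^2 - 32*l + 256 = 2*l^3 - 50*l^2 + 348*l - 720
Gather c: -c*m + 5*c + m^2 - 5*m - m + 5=c*(5 - m) + m^2 - 6*m + 5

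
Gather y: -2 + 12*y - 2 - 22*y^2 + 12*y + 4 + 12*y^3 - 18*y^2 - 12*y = 12*y^3 - 40*y^2 + 12*y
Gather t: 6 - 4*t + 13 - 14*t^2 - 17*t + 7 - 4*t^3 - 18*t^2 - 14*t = -4*t^3 - 32*t^2 - 35*t + 26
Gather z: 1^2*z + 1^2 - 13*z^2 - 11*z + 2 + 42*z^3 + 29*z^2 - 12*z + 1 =42*z^3 + 16*z^2 - 22*z + 4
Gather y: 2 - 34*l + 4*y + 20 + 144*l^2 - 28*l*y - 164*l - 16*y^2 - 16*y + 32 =144*l^2 - 198*l - 16*y^2 + y*(-28*l - 12) + 54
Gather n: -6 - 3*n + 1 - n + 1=-4*n - 4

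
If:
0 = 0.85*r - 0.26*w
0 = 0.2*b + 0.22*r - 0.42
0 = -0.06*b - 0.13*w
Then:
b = 2.49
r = -0.35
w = -1.15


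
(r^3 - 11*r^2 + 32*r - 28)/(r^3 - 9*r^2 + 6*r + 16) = (r^2 - 9*r + 14)/(r^2 - 7*r - 8)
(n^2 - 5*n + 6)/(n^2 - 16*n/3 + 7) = 3*(n - 2)/(3*n - 7)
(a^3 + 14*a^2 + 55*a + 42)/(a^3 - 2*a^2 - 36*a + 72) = (a^2 + 8*a + 7)/(a^2 - 8*a + 12)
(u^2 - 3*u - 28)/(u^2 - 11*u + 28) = (u + 4)/(u - 4)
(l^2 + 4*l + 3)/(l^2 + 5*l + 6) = (l + 1)/(l + 2)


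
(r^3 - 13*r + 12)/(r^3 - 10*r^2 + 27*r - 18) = (r + 4)/(r - 6)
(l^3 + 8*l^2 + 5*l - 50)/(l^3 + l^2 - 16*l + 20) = (l + 5)/(l - 2)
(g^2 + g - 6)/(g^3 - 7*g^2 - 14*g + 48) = 1/(g - 8)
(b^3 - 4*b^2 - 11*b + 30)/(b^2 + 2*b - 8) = (b^2 - 2*b - 15)/(b + 4)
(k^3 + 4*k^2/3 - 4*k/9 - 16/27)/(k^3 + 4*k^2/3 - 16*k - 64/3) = (k^2 - 4/9)/(k^2 - 16)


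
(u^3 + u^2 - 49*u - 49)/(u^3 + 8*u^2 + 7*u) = (u - 7)/u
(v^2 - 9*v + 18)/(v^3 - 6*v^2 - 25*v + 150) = (v - 3)/(v^2 - 25)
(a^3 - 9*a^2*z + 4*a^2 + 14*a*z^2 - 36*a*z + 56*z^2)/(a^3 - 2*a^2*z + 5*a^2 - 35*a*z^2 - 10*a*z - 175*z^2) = (a^2 - 2*a*z + 4*a - 8*z)/(a^2 + 5*a*z + 5*a + 25*z)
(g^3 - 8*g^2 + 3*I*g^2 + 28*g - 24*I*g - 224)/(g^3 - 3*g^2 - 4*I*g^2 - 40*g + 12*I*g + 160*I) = (g + 7*I)/(g + 5)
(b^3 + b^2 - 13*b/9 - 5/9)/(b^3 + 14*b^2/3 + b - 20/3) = (b + 1/3)/(b + 4)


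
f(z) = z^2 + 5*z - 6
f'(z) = 2*z + 5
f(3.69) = 26.07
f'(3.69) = 12.38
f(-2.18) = -12.15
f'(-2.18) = 0.64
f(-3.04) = -11.96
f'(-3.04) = -1.08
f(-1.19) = -10.53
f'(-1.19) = 2.62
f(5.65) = 54.17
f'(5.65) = 16.30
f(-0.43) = -7.97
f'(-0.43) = 4.14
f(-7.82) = 16.05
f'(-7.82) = -10.64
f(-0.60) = -8.64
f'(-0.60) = 3.80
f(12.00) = 198.00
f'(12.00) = 29.00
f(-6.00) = 0.00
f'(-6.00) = -7.00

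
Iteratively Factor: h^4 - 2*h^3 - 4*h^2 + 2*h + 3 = (h - 1)*(h^3 - h^2 - 5*h - 3) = (h - 1)*(h + 1)*(h^2 - 2*h - 3) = (h - 1)*(h + 1)^2*(h - 3)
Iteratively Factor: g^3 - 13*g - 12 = (g - 4)*(g^2 + 4*g + 3) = (g - 4)*(g + 3)*(g + 1)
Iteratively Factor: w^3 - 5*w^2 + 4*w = (w - 4)*(w^2 - w) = (w - 4)*(w - 1)*(w)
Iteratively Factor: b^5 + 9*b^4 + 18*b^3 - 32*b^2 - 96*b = (b + 4)*(b^4 + 5*b^3 - 2*b^2 - 24*b) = (b + 3)*(b + 4)*(b^3 + 2*b^2 - 8*b) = b*(b + 3)*(b + 4)*(b^2 + 2*b - 8) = b*(b - 2)*(b + 3)*(b + 4)*(b + 4)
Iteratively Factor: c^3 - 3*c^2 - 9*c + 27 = (c - 3)*(c^2 - 9) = (c - 3)*(c + 3)*(c - 3)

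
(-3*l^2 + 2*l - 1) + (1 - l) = -3*l^2 + l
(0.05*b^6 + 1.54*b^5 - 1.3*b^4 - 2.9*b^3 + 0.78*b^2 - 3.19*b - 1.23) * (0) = 0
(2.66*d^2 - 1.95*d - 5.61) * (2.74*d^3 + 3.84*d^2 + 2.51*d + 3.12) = 7.2884*d^5 + 4.8714*d^4 - 16.1828*d^3 - 18.1377*d^2 - 20.1651*d - 17.5032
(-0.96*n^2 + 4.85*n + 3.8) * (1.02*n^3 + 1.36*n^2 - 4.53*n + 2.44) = -0.9792*n^5 + 3.6414*n^4 + 14.8208*n^3 - 19.1449*n^2 - 5.38*n + 9.272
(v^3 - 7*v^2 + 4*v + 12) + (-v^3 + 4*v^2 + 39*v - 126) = -3*v^2 + 43*v - 114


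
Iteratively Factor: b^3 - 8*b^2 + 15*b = (b - 3)*(b^2 - 5*b) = (b - 5)*(b - 3)*(b)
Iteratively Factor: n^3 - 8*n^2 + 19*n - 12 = (n - 1)*(n^2 - 7*n + 12) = (n - 3)*(n - 1)*(n - 4)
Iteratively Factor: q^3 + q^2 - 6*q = (q)*(q^2 + q - 6) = q*(q - 2)*(q + 3)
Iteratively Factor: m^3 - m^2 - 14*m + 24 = (m - 3)*(m^2 + 2*m - 8) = (m - 3)*(m + 4)*(m - 2)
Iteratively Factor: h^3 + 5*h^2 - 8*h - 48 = (h + 4)*(h^2 + h - 12) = (h + 4)^2*(h - 3)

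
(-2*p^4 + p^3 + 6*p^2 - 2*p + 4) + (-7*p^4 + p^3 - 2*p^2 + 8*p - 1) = -9*p^4 + 2*p^3 + 4*p^2 + 6*p + 3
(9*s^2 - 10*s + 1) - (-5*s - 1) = 9*s^2 - 5*s + 2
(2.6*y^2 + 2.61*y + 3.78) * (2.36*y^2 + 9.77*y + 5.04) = 6.136*y^4 + 31.5616*y^3 + 47.5245*y^2 + 50.085*y + 19.0512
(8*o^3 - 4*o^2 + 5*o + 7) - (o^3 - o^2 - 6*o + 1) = 7*o^3 - 3*o^2 + 11*o + 6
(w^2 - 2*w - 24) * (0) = 0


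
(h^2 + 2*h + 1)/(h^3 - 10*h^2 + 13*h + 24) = (h + 1)/(h^2 - 11*h + 24)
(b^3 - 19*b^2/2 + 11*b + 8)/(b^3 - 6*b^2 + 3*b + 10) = (b^2 - 15*b/2 - 4)/(b^2 - 4*b - 5)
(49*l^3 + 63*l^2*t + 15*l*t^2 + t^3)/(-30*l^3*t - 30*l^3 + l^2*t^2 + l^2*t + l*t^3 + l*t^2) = (49*l^3 + 63*l^2*t + 15*l*t^2 + t^3)/(l*(-30*l^2*t - 30*l^2 + l*t^2 + l*t + t^3 + t^2))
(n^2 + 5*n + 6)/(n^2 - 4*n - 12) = (n + 3)/(n - 6)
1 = 1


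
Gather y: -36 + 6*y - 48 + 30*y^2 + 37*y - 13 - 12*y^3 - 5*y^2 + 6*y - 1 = -12*y^3 + 25*y^2 + 49*y - 98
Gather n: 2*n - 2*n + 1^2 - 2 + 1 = 0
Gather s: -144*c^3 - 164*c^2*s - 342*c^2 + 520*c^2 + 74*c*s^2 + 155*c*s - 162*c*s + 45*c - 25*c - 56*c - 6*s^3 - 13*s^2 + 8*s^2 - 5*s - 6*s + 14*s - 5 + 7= -144*c^3 + 178*c^2 - 36*c - 6*s^3 + s^2*(74*c - 5) + s*(-164*c^2 - 7*c + 3) + 2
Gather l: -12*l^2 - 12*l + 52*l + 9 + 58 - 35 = -12*l^2 + 40*l + 32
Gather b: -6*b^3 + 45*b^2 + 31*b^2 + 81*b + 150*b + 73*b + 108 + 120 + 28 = -6*b^3 + 76*b^2 + 304*b + 256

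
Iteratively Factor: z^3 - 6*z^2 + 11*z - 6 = (z - 3)*(z^2 - 3*z + 2) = (z - 3)*(z - 2)*(z - 1)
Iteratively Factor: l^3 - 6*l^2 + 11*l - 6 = (l - 3)*(l^2 - 3*l + 2) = (l - 3)*(l - 2)*(l - 1)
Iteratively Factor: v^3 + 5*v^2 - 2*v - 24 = (v - 2)*(v^2 + 7*v + 12) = (v - 2)*(v + 4)*(v + 3)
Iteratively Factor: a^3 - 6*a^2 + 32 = (a - 4)*(a^2 - 2*a - 8) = (a - 4)*(a + 2)*(a - 4)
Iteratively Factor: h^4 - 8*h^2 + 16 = (h + 2)*(h^3 - 2*h^2 - 4*h + 8) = (h + 2)^2*(h^2 - 4*h + 4) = (h - 2)*(h + 2)^2*(h - 2)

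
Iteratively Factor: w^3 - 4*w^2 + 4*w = (w)*(w^2 - 4*w + 4) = w*(w - 2)*(w - 2)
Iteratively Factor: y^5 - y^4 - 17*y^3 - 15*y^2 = (y + 3)*(y^4 - 4*y^3 - 5*y^2) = y*(y + 3)*(y^3 - 4*y^2 - 5*y) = y*(y + 1)*(y + 3)*(y^2 - 5*y) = y*(y - 5)*(y + 1)*(y + 3)*(y)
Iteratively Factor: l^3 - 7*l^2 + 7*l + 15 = (l - 5)*(l^2 - 2*l - 3) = (l - 5)*(l + 1)*(l - 3)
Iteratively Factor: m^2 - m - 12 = (m - 4)*(m + 3)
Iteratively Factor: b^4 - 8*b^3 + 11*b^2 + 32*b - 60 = (b - 2)*(b^3 - 6*b^2 - b + 30) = (b - 2)*(b + 2)*(b^2 - 8*b + 15) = (b - 5)*(b - 2)*(b + 2)*(b - 3)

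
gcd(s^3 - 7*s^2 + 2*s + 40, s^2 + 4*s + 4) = s + 2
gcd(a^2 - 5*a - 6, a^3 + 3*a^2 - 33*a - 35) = a + 1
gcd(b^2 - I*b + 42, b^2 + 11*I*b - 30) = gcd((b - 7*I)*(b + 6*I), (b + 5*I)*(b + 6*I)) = b + 6*I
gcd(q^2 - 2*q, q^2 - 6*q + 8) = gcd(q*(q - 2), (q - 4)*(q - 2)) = q - 2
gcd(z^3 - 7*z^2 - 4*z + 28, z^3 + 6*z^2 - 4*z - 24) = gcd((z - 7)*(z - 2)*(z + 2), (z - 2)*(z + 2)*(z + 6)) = z^2 - 4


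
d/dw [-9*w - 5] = -9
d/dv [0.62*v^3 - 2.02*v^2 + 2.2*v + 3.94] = 1.86*v^2 - 4.04*v + 2.2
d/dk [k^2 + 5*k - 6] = 2*k + 5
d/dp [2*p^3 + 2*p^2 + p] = 6*p^2 + 4*p + 1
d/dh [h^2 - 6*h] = 2*h - 6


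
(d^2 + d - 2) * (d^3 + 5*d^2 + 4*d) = d^5 + 6*d^4 + 7*d^3 - 6*d^2 - 8*d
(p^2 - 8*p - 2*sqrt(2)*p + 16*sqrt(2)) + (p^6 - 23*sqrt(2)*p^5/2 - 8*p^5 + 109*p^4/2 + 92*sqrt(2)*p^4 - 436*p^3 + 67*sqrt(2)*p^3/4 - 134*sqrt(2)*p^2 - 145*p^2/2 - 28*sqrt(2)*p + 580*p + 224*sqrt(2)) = p^6 - 23*sqrt(2)*p^5/2 - 8*p^5 + 109*p^4/2 + 92*sqrt(2)*p^4 - 436*p^3 + 67*sqrt(2)*p^3/4 - 134*sqrt(2)*p^2 - 143*p^2/2 - 30*sqrt(2)*p + 572*p + 240*sqrt(2)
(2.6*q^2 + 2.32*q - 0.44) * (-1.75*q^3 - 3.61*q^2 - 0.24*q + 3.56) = -4.55*q^5 - 13.446*q^4 - 8.2292*q^3 + 10.2876*q^2 + 8.3648*q - 1.5664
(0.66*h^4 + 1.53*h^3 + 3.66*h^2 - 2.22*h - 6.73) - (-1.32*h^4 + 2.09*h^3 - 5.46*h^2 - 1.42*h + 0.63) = 1.98*h^4 - 0.56*h^3 + 9.12*h^2 - 0.8*h - 7.36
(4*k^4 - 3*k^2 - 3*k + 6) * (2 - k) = -4*k^5 + 8*k^4 + 3*k^3 - 3*k^2 - 12*k + 12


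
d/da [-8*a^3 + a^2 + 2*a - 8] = -24*a^2 + 2*a + 2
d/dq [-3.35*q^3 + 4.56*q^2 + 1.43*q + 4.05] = -10.05*q^2 + 9.12*q + 1.43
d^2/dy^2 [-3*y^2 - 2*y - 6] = -6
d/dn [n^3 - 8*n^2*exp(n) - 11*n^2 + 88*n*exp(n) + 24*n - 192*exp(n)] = -8*n^2*exp(n) + 3*n^2 + 72*n*exp(n) - 22*n - 104*exp(n) + 24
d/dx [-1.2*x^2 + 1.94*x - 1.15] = 1.94 - 2.4*x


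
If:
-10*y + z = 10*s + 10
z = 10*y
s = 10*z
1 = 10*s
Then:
No Solution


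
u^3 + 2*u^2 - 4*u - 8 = (u - 2)*(u + 2)^2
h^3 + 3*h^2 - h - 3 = (h - 1)*(h + 1)*(h + 3)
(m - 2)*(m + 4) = m^2 + 2*m - 8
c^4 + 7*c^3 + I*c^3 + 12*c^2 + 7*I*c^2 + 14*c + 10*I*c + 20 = (c + 2)*(c + 5)*(c - I)*(c + 2*I)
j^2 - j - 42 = (j - 7)*(j + 6)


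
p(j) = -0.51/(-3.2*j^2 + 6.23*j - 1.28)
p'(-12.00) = 0.00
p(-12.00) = 0.00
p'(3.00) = -0.05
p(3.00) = 0.04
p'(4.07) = -0.01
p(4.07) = 0.02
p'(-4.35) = 0.00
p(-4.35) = 0.01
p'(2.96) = -0.05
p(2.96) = 0.05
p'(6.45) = -0.00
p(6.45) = 0.01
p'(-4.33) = 0.00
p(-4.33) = 0.01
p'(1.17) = -0.24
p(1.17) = -0.31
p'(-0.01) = 1.78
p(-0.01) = 0.38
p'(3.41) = -0.03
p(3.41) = 0.03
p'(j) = -0.51*(6.4*j - 6.23)/(-3.2*j^2 + 6.23*j - 1.28)^2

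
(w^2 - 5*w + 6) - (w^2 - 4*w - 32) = 38 - w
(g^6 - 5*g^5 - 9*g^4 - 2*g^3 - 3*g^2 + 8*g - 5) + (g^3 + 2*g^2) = g^6 - 5*g^5 - 9*g^4 - g^3 - g^2 + 8*g - 5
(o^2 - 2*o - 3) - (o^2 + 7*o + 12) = -9*o - 15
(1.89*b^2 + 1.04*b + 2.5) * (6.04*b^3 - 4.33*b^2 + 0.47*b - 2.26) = 11.4156*b^5 - 1.9021*b^4 + 11.4851*b^3 - 14.6076*b^2 - 1.1754*b - 5.65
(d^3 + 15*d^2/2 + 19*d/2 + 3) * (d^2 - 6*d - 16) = d^5 + 3*d^4/2 - 103*d^3/2 - 174*d^2 - 170*d - 48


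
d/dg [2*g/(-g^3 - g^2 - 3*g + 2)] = 2*(2*g^3 + g^2 + 2)/(g^6 + 2*g^5 + 7*g^4 + 2*g^3 + 5*g^2 - 12*g + 4)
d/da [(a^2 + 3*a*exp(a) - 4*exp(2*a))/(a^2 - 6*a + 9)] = (3*a^2*exp(a) - 8*a*exp(2*a) - 12*a*exp(a) - 6*a + 32*exp(2*a) - 9*exp(a))/(a^3 - 9*a^2 + 27*a - 27)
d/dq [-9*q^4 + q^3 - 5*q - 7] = -36*q^3 + 3*q^2 - 5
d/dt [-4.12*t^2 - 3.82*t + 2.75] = -8.24*t - 3.82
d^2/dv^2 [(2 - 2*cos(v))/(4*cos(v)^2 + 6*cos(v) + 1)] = 2*(36*(1 - cos(2*v))^2*cos(v) - 22*(1 - cos(2*v))^2 + 71*cos(v) - 53*cos(2*v) - 8*cos(5*v) + 111)/(6*cos(v) + 2*cos(2*v) + 3)^3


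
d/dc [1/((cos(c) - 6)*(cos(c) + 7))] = (sin(c) + sin(2*c))/((cos(c) - 6)^2*(cos(c) + 7)^2)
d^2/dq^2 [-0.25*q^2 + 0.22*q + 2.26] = -0.500000000000000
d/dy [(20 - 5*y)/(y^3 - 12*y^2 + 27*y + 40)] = 5*(-y^3 + 12*y^2 - 27*y + 3*(y - 4)*(y^2 - 8*y + 9) - 40)/(y^3 - 12*y^2 + 27*y + 40)^2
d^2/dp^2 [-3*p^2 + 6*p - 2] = -6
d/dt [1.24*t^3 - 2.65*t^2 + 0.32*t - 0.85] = 3.72*t^2 - 5.3*t + 0.32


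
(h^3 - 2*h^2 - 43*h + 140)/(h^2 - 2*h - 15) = (h^2 + 3*h - 28)/(h + 3)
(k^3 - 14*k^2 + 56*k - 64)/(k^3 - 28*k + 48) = (k - 8)/(k + 6)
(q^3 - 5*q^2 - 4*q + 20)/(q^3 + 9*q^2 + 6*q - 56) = (q^2 - 3*q - 10)/(q^2 + 11*q + 28)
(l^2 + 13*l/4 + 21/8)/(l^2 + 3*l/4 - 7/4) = (l + 3/2)/(l - 1)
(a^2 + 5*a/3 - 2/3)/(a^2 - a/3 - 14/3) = (3*a - 1)/(3*a - 7)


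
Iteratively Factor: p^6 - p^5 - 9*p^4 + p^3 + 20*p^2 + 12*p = (p + 1)*(p^5 - 2*p^4 - 7*p^3 + 8*p^2 + 12*p) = (p - 2)*(p + 1)*(p^4 - 7*p^2 - 6*p) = (p - 2)*(p + 1)*(p + 2)*(p^3 - 2*p^2 - 3*p) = (p - 2)*(p + 1)^2*(p + 2)*(p^2 - 3*p) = p*(p - 2)*(p + 1)^2*(p + 2)*(p - 3)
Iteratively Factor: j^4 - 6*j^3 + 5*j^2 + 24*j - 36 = (j - 2)*(j^3 - 4*j^2 - 3*j + 18) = (j - 2)*(j + 2)*(j^2 - 6*j + 9) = (j - 3)*(j - 2)*(j + 2)*(j - 3)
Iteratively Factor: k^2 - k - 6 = (k - 3)*(k + 2)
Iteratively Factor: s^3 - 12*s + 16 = (s - 2)*(s^2 + 2*s - 8) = (s - 2)^2*(s + 4)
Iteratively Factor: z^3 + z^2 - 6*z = (z + 3)*(z^2 - 2*z) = z*(z + 3)*(z - 2)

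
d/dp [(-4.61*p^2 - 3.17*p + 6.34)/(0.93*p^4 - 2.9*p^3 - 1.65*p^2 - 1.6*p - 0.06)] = (8.5746*p^5 - 4.5247*p^4 - 41.9708*p^3 + 57.3035*p^2 + 21.4752*p + 10.3342)/(0.8649*p^8 - 5.394*p^7 + 5.341*p^6 + 6.594*p^5 + 11.8909*p^4 + 5.628*p^3 + 2.758*p^2 + 0.192*p + 0.0036)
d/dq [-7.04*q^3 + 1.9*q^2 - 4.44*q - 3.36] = -21.12*q^2 + 3.8*q - 4.44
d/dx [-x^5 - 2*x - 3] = -5*x^4 - 2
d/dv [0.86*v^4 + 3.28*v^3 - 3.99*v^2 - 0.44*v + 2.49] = 3.44*v^3 + 9.84*v^2 - 7.98*v - 0.44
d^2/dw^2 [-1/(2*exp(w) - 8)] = (-exp(w) - 4)*exp(w)/(2*(exp(w) - 4)^3)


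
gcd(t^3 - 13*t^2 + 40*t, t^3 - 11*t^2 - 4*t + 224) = t - 8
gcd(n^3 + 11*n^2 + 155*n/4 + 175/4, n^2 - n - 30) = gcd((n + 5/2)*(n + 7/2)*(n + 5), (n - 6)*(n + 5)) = n + 5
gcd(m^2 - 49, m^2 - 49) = m^2 - 49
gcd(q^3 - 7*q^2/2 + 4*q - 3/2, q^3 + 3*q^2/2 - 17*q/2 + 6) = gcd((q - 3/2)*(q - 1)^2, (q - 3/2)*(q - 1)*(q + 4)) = q^2 - 5*q/2 + 3/2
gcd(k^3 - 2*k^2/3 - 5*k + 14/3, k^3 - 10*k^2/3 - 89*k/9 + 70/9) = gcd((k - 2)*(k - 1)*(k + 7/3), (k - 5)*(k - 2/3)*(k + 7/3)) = k + 7/3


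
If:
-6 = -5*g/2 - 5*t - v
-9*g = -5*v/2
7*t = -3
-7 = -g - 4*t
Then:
No Solution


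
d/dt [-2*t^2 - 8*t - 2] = -4*t - 8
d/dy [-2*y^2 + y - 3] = 1 - 4*y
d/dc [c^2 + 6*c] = 2*c + 6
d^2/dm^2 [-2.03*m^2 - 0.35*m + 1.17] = -4.06000000000000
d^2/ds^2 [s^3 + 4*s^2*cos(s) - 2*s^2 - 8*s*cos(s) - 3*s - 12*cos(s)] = -4*s^2*cos(s) - 16*s*sin(s) + 8*s*cos(s) + 6*s + 16*sin(s) + 20*cos(s) - 4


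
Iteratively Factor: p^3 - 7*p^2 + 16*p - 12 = (p - 2)*(p^2 - 5*p + 6) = (p - 2)^2*(p - 3)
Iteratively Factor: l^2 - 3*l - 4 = (l - 4)*(l + 1)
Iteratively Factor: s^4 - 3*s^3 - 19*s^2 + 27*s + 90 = (s - 3)*(s^3 - 19*s - 30) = (s - 3)*(s + 3)*(s^2 - 3*s - 10) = (s - 5)*(s - 3)*(s + 3)*(s + 2)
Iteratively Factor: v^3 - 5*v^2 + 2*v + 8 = (v + 1)*(v^2 - 6*v + 8) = (v - 2)*(v + 1)*(v - 4)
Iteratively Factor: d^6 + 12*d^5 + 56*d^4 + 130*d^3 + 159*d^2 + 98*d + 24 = (d + 1)*(d^5 + 11*d^4 + 45*d^3 + 85*d^2 + 74*d + 24) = (d + 1)^2*(d^4 + 10*d^3 + 35*d^2 + 50*d + 24) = (d + 1)^2*(d + 4)*(d^3 + 6*d^2 + 11*d + 6) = (d + 1)^2*(d + 3)*(d + 4)*(d^2 + 3*d + 2) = (d + 1)^3*(d + 3)*(d + 4)*(d + 2)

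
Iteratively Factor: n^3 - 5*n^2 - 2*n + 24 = (n - 3)*(n^2 - 2*n - 8) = (n - 4)*(n - 3)*(n + 2)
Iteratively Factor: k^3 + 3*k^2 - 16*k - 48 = (k + 4)*(k^2 - k - 12) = (k + 3)*(k + 4)*(k - 4)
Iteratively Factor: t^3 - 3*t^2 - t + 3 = (t + 1)*(t^2 - 4*t + 3) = (t - 1)*(t + 1)*(t - 3)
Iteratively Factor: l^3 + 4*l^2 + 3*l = (l + 3)*(l^2 + l) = l*(l + 3)*(l + 1)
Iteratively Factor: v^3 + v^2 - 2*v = (v + 2)*(v^2 - v) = (v - 1)*(v + 2)*(v)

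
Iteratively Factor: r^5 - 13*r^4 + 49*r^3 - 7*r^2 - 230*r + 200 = (r + 2)*(r^4 - 15*r^3 + 79*r^2 - 165*r + 100) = (r - 1)*(r + 2)*(r^3 - 14*r^2 + 65*r - 100) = (r - 4)*(r - 1)*(r + 2)*(r^2 - 10*r + 25) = (r - 5)*(r - 4)*(r - 1)*(r + 2)*(r - 5)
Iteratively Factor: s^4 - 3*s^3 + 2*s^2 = (s - 1)*(s^3 - 2*s^2) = s*(s - 1)*(s^2 - 2*s) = s^2*(s - 1)*(s - 2)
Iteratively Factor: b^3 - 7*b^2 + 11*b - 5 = (b - 1)*(b^2 - 6*b + 5) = (b - 5)*(b - 1)*(b - 1)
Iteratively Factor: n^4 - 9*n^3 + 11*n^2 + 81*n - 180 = (n - 4)*(n^3 - 5*n^2 - 9*n + 45) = (n - 4)*(n + 3)*(n^2 - 8*n + 15) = (n - 4)*(n - 3)*(n + 3)*(n - 5)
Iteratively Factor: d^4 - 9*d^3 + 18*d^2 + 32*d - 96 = (d - 4)*(d^3 - 5*d^2 - 2*d + 24) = (d - 4)*(d + 2)*(d^2 - 7*d + 12) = (d - 4)*(d - 3)*(d + 2)*(d - 4)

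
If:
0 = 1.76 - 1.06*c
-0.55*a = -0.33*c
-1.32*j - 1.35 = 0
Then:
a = 1.00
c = 1.66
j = -1.02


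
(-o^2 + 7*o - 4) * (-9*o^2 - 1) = 9*o^4 - 63*o^3 + 37*o^2 - 7*o + 4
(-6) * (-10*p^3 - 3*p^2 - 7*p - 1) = 60*p^3 + 18*p^2 + 42*p + 6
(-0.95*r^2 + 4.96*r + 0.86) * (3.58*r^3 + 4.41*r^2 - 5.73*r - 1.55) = -3.401*r^5 + 13.5673*r^4 + 30.3959*r^3 - 23.1557*r^2 - 12.6158*r - 1.333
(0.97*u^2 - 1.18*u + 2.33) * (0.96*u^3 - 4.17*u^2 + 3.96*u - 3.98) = 0.9312*u^5 - 5.1777*u^4 + 10.9986*u^3 - 18.2495*u^2 + 13.9232*u - 9.2734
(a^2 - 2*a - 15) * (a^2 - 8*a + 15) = a^4 - 10*a^3 + 16*a^2 + 90*a - 225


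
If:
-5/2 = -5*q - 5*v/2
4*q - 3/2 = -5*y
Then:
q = 3/8 - 5*y/4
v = 5*y/2 + 1/4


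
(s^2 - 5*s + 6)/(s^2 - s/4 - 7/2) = 4*(s - 3)/(4*s + 7)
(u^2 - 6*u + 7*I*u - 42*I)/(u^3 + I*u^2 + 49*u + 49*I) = (u - 6)/(u^2 - 6*I*u + 7)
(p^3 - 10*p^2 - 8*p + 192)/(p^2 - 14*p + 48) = p + 4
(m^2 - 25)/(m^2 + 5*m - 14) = (m^2 - 25)/(m^2 + 5*m - 14)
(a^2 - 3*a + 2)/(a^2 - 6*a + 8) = (a - 1)/(a - 4)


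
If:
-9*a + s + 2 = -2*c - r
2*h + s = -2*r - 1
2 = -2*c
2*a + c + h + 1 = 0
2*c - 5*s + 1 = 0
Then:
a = -3/35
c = -1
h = 6/35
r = -4/7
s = -1/5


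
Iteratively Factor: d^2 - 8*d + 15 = (d - 3)*(d - 5)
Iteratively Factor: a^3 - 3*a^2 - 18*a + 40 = (a + 4)*(a^2 - 7*a + 10) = (a - 2)*(a + 4)*(a - 5)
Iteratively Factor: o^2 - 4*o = (o)*(o - 4)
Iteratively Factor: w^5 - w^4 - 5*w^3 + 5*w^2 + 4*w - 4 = (w - 2)*(w^4 + w^3 - 3*w^2 - w + 2) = (w - 2)*(w + 2)*(w^3 - w^2 - w + 1) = (w - 2)*(w - 1)*(w + 2)*(w^2 - 1) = (w - 2)*(w - 1)^2*(w + 2)*(w + 1)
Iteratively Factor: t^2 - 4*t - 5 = (t + 1)*(t - 5)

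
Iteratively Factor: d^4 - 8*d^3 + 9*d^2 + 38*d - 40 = (d - 5)*(d^3 - 3*d^2 - 6*d + 8) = (d - 5)*(d + 2)*(d^2 - 5*d + 4) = (d - 5)*(d - 4)*(d + 2)*(d - 1)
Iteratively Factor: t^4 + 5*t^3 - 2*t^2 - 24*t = (t + 4)*(t^3 + t^2 - 6*t) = (t - 2)*(t + 4)*(t^2 + 3*t) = (t - 2)*(t + 3)*(t + 4)*(t)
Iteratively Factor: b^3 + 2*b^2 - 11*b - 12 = (b + 4)*(b^2 - 2*b - 3) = (b + 1)*(b + 4)*(b - 3)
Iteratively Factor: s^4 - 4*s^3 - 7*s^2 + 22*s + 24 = (s + 1)*(s^3 - 5*s^2 - 2*s + 24) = (s - 3)*(s + 1)*(s^2 - 2*s - 8) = (s - 3)*(s + 1)*(s + 2)*(s - 4)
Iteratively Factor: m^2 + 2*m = (m)*(m + 2)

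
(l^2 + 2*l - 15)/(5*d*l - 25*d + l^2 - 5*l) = (l^2 + 2*l - 15)/(5*d*l - 25*d + l^2 - 5*l)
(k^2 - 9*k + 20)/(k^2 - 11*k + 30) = (k - 4)/(k - 6)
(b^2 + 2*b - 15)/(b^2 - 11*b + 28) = (b^2 + 2*b - 15)/(b^2 - 11*b + 28)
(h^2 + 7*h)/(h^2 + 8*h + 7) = h/(h + 1)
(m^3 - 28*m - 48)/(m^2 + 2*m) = m - 2 - 24/m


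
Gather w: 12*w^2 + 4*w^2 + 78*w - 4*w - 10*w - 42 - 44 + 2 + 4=16*w^2 + 64*w - 80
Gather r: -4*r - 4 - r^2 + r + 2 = -r^2 - 3*r - 2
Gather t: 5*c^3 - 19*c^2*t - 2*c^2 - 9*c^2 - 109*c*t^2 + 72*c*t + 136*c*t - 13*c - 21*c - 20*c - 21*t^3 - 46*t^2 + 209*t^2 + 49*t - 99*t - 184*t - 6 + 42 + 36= 5*c^3 - 11*c^2 - 54*c - 21*t^3 + t^2*(163 - 109*c) + t*(-19*c^2 + 208*c - 234) + 72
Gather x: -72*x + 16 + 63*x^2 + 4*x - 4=63*x^2 - 68*x + 12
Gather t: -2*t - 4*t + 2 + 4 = 6 - 6*t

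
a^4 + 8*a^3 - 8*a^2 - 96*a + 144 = (a - 2)^2*(a + 6)^2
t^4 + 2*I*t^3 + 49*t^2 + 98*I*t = t*(t - 7*I)*(t + 2*I)*(t + 7*I)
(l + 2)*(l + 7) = l^2 + 9*l + 14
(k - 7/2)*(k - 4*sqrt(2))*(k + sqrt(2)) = k^3 - 3*sqrt(2)*k^2 - 7*k^2/2 - 8*k + 21*sqrt(2)*k/2 + 28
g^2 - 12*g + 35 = (g - 7)*(g - 5)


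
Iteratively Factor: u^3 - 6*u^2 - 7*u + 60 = (u - 4)*(u^2 - 2*u - 15) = (u - 4)*(u + 3)*(u - 5)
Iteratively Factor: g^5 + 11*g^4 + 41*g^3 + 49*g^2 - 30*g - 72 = (g + 4)*(g^4 + 7*g^3 + 13*g^2 - 3*g - 18) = (g + 2)*(g + 4)*(g^3 + 5*g^2 + 3*g - 9) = (g + 2)*(g + 3)*(g + 4)*(g^2 + 2*g - 3) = (g + 2)*(g + 3)^2*(g + 4)*(g - 1)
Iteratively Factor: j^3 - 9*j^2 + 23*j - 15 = (j - 3)*(j^2 - 6*j + 5) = (j - 3)*(j - 1)*(j - 5)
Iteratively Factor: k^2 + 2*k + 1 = (k + 1)*(k + 1)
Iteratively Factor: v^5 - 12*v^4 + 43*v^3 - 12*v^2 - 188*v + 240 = (v - 4)*(v^4 - 8*v^3 + 11*v^2 + 32*v - 60) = (v - 5)*(v - 4)*(v^3 - 3*v^2 - 4*v + 12) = (v - 5)*(v - 4)*(v + 2)*(v^2 - 5*v + 6) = (v - 5)*(v - 4)*(v - 3)*(v + 2)*(v - 2)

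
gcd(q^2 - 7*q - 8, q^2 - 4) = 1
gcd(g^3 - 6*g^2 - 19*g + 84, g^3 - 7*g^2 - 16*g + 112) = g^2 - 3*g - 28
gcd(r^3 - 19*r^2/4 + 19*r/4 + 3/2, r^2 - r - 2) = r - 2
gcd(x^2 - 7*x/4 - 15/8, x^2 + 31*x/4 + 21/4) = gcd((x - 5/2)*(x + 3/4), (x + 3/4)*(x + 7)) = x + 3/4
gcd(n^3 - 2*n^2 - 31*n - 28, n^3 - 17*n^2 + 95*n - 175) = n - 7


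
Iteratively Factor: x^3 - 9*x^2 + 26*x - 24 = (x - 4)*(x^2 - 5*x + 6) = (x - 4)*(x - 2)*(x - 3)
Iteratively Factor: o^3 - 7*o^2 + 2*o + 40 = (o + 2)*(o^2 - 9*o + 20) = (o - 5)*(o + 2)*(o - 4)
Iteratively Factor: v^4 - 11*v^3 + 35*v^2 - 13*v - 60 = (v + 1)*(v^3 - 12*v^2 + 47*v - 60) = (v - 5)*(v + 1)*(v^2 - 7*v + 12) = (v - 5)*(v - 4)*(v + 1)*(v - 3)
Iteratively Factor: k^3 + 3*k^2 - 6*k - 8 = (k + 1)*(k^2 + 2*k - 8) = (k + 1)*(k + 4)*(k - 2)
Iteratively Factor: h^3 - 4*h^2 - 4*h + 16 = (h + 2)*(h^2 - 6*h + 8) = (h - 4)*(h + 2)*(h - 2)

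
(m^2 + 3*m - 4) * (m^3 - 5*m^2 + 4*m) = m^5 - 2*m^4 - 15*m^3 + 32*m^2 - 16*m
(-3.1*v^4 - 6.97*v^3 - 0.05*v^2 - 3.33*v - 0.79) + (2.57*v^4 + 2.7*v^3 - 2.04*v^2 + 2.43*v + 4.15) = -0.53*v^4 - 4.27*v^3 - 2.09*v^2 - 0.9*v + 3.36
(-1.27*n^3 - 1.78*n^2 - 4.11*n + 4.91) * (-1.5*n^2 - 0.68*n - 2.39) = 1.905*n^5 + 3.5336*n^4 + 10.4107*n^3 - 0.316*n^2 + 6.4841*n - 11.7349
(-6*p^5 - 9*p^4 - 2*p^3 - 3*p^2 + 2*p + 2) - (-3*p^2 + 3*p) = -6*p^5 - 9*p^4 - 2*p^3 - p + 2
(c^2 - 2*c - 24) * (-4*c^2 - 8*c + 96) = -4*c^4 + 208*c^2 - 2304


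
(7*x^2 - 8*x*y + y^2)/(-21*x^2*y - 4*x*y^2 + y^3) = (-x + y)/(y*(3*x + y))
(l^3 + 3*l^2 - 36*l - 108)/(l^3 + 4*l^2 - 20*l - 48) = (l^2 - 3*l - 18)/(l^2 - 2*l - 8)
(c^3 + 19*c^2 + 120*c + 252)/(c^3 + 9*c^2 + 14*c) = (c^2 + 12*c + 36)/(c*(c + 2))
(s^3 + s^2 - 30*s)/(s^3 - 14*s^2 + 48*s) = (s^2 + s - 30)/(s^2 - 14*s + 48)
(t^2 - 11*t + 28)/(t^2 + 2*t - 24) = (t - 7)/(t + 6)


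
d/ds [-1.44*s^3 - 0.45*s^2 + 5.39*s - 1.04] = -4.32*s^2 - 0.9*s + 5.39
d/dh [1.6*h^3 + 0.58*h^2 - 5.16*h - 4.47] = 4.8*h^2 + 1.16*h - 5.16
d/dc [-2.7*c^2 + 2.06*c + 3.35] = 2.06 - 5.4*c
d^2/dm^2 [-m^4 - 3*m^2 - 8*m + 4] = -12*m^2 - 6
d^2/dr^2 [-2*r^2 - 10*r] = -4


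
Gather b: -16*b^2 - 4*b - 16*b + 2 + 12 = -16*b^2 - 20*b + 14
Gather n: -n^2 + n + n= -n^2 + 2*n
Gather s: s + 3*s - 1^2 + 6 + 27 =4*s + 32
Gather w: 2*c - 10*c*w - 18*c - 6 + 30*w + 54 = -16*c + w*(30 - 10*c) + 48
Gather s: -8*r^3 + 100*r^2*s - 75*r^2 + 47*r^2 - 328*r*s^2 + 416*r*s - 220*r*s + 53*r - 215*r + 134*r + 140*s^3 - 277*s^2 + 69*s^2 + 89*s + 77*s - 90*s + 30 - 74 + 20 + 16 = -8*r^3 - 28*r^2 - 28*r + 140*s^3 + s^2*(-328*r - 208) + s*(100*r^2 + 196*r + 76) - 8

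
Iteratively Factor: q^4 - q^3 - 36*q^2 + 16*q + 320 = (q + 4)*(q^3 - 5*q^2 - 16*q + 80) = (q - 4)*(q + 4)*(q^2 - q - 20) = (q - 5)*(q - 4)*(q + 4)*(q + 4)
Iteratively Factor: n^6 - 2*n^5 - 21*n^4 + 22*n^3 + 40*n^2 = (n)*(n^5 - 2*n^4 - 21*n^3 + 22*n^2 + 40*n) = n*(n + 4)*(n^4 - 6*n^3 + 3*n^2 + 10*n) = n*(n - 5)*(n + 4)*(n^3 - n^2 - 2*n) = n*(n - 5)*(n + 1)*(n + 4)*(n^2 - 2*n) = n^2*(n - 5)*(n + 1)*(n + 4)*(n - 2)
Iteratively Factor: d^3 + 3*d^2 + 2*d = (d)*(d^2 + 3*d + 2) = d*(d + 2)*(d + 1)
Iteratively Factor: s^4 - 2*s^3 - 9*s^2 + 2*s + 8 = (s - 1)*(s^3 - s^2 - 10*s - 8) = (s - 4)*(s - 1)*(s^2 + 3*s + 2) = (s - 4)*(s - 1)*(s + 2)*(s + 1)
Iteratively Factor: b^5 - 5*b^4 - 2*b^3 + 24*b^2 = (b - 3)*(b^4 - 2*b^3 - 8*b^2) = (b - 4)*(b - 3)*(b^3 + 2*b^2) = (b - 4)*(b - 3)*(b + 2)*(b^2) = b*(b - 4)*(b - 3)*(b + 2)*(b)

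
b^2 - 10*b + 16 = (b - 8)*(b - 2)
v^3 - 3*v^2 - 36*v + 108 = (v - 6)*(v - 3)*(v + 6)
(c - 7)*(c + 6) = c^2 - c - 42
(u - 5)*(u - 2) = u^2 - 7*u + 10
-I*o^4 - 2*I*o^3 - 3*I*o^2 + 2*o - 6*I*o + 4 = (o + 2)*(o - 2*I)*(o + I)*(-I*o + 1)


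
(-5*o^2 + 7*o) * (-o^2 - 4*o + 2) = 5*o^4 + 13*o^3 - 38*o^2 + 14*o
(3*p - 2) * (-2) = 4 - 6*p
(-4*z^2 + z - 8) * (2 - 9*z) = 36*z^3 - 17*z^2 + 74*z - 16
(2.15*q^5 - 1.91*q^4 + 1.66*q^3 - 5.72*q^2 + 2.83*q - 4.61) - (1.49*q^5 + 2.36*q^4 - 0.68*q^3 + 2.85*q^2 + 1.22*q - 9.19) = 0.66*q^5 - 4.27*q^4 + 2.34*q^3 - 8.57*q^2 + 1.61*q + 4.58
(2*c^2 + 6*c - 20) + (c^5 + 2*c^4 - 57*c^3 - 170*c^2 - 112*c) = c^5 + 2*c^4 - 57*c^3 - 168*c^2 - 106*c - 20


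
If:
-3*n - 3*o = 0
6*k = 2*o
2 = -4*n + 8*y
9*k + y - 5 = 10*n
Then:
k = 19/150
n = -19/50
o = 19/50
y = 3/50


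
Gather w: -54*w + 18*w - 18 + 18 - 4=-36*w - 4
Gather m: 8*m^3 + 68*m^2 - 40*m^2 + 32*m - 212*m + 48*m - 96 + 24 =8*m^3 + 28*m^2 - 132*m - 72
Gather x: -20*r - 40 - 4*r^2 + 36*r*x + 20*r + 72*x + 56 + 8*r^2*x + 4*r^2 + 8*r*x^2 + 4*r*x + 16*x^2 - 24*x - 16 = x^2*(8*r + 16) + x*(8*r^2 + 40*r + 48)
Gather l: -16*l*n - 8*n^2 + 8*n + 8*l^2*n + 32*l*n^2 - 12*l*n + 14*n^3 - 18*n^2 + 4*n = 8*l^2*n + l*(32*n^2 - 28*n) + 14*n^3 - 26*n^2 + 12*n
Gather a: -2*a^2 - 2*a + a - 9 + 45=-2*a^2 - a + 36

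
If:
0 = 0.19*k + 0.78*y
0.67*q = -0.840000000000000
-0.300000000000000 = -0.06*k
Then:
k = 5.00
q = -1.25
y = -1.22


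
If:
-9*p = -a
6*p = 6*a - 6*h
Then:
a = 9*p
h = 8*p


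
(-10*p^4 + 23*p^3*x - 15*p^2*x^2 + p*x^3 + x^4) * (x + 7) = -10*p^4*x - 70*p^4 + 23*p^3*x^2 + 161*p^3*x - 15*p^2*x^3 - 105*p^2*x^2 + p*x^4 + 7*p*x^3 + x^5 + 7*x^4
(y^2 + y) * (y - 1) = y^3 - y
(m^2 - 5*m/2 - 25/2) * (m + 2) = m^3 - m^2/2 - 35*m/2 - 25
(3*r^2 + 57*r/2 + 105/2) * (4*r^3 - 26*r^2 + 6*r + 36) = 12*r^5 + 36*r^4 - 513*r^3 - 1086*r^2 + 1341*r + 1890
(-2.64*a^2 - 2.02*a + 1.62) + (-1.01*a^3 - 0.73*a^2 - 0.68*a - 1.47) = -1.01*a^3 - 3.37*a^2 - 2.7*a + 0.15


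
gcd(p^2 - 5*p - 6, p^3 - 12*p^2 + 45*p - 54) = p - 6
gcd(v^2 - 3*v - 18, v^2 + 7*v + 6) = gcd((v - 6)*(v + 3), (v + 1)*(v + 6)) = 1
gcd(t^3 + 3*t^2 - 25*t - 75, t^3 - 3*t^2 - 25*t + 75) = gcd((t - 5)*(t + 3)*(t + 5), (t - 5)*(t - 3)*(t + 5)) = t^2 - 25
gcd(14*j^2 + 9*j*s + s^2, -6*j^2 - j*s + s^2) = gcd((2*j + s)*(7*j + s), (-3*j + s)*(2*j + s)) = 2*j + s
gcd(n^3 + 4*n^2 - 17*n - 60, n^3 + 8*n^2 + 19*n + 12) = n + 3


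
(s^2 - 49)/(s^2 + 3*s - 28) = (s - 7)/(s - 4)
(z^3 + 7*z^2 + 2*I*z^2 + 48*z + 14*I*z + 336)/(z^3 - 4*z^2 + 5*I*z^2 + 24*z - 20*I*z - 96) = (z^2 + z*(7 - 6*I) - 42*I)/(z^2 - z*(4 + 3*I) + 12*I)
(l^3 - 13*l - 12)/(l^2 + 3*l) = l - 3 - 4/l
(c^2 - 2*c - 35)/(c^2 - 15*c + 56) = (c + 5)/(c - 8)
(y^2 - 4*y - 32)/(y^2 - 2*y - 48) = (y + 4)/(y + 6)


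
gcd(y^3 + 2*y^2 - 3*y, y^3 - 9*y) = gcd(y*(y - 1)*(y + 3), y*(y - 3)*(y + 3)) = y^2 + 3*y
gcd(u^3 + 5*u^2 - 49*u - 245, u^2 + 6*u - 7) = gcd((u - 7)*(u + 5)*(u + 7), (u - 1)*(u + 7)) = u + 7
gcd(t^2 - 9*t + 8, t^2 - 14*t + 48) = t - 8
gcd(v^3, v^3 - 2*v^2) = v^2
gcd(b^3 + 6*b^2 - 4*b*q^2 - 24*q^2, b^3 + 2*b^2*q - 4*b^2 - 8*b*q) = b + 2*q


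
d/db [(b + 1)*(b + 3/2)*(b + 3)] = 3*b^2 + 11*b + 9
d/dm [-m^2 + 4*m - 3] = 4 - 2*m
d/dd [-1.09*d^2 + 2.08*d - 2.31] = 2.08 - 2.18*d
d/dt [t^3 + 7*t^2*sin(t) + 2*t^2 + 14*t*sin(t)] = 7*t^2*cos(t) + 3*t^2 + 14*sqrt(2)*t*sin(t + pi/4) + 4*t + 14*sin(t)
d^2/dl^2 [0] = 0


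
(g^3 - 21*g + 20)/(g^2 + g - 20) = g - 1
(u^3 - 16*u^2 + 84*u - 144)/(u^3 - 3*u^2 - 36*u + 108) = (u^2 - 10*u + 24)/(u^2 + 3*u - 18)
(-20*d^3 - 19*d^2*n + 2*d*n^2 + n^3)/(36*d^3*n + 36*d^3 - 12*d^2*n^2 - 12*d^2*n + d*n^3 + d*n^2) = (-20*d^3 - 19*d^2*n + 2*d*n^2 + n^3)/(d*(36*d^2*n + 36*d^2 - 12*d*n^2 - 12*d*n + n^3 + n^2))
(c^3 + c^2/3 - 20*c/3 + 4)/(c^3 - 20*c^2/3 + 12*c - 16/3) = (c + 3)/(c - 4)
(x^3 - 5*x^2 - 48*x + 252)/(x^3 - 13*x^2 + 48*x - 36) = (x + 7)/(x - 1)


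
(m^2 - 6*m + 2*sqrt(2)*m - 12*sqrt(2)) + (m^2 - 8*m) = 2*m^2 - 14*m + 2*sqrt(2)*m - 12*sqrt(2)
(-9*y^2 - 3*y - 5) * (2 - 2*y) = 18*y^3 - 12*y^2 + 4*y - 10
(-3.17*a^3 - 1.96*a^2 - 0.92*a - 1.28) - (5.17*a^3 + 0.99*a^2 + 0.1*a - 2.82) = -8.34*a^3 - 2.95*a^2 - 1.02*a + 1.54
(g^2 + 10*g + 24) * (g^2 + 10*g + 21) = g^4 + 20*g^3 + 145*g^2 + 450*g + 504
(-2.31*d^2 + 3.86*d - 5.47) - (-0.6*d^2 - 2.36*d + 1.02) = -1.71*d^2 + 6.22*d - 6.49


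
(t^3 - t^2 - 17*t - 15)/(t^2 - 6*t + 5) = (t^2 + 4*t + 3)/(t - 1)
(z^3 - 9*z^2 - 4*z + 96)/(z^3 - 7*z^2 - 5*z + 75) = (z^2 - 12*z + 32)/(z^2 - 10*z + 25)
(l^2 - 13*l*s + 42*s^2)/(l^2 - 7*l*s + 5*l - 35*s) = (l - 6*s)/(l + 5)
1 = 1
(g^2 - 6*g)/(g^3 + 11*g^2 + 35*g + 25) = g*(g - 6)/(g^3 + 11*g^2 + 35*g + 25)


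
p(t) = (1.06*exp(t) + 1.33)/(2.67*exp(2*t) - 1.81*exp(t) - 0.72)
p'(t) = (1.06*exp(t) + 1.33)*(-5.34*exp(2*t) + 1.81*exp(t))/(2.67*exp(2*t) - 1.81*exp(t) - 0.72)^2 + 1.06*exp(t)/(2.67*exp(2*t) - 1.81*exp(t) - 0.72) = (-2.8302*exp(2*t) - 7.1022*exp(t) + 1.6441)*exp(t)/(7.1289*exp(4*t) - 9.6654*exp(3*t) - 0.5687*exp(2*t) + 2.6064*exp(t) + 0.5184)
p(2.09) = 0.06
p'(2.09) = -0.08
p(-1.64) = -1.58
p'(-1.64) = 0.03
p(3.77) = 0.01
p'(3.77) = -0.01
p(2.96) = 0.02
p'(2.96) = -0.02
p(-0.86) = -1.76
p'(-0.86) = -0.78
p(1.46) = 0.14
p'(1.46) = -0.21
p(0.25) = 1.98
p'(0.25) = -8.45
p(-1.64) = -1.58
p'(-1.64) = 0.03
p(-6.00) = -1.84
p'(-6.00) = 0.01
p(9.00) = 0.00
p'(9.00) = 0.00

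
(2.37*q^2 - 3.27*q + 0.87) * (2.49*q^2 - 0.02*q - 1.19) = 5.9013*q^4 - 8.1897*q^3 - 0.5886*q^2 + 3.8739*q - 1.0353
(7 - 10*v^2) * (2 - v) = 10*v^3 - 20*v^2 - 7*v + 14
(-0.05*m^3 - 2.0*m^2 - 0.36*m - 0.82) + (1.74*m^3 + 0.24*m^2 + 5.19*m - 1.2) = 1.69*m^3 - 1.76*m^2 + 4.83*m - 2.02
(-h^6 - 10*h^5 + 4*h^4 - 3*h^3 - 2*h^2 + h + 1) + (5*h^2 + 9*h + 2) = -h^6 - 10*h^5 + 4*h^4 - 3*h^3 + 3*h^2 + 10*h + 3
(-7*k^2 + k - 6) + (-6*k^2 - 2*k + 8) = -13*k^2 - k + 2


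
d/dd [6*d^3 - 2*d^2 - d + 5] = 18*d^2 - 4*d - 1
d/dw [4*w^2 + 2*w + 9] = 8*w + 2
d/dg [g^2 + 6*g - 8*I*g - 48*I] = 2*g + 6 - 8*I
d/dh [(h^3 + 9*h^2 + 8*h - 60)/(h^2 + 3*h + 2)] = (h^4 + 6*h^3 + 25*h^2 + 156*h + 196)/(h^4 + 6*h^3 + 13*h^2 + 12*h + 4)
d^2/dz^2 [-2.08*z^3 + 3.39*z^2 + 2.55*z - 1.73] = 6.78 - 12.48*z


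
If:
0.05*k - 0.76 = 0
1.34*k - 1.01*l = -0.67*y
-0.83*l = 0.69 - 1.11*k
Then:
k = 15.20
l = 19.50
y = -1.01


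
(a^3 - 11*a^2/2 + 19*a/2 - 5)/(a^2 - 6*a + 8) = (2*a^2 - 7*a + 5)/(2*(a - 4))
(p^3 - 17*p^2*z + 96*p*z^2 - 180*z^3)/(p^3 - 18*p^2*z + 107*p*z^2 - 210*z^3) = (-p + 6*z)/(-p + 7*z)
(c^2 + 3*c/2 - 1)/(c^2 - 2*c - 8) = (c - 1/2)/(c - 4)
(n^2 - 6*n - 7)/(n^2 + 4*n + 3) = (n - 7)/(n + 3)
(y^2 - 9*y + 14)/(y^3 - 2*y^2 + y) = (y^2 - 9*y + 14)/(y*(y^2 - 2*y + 1))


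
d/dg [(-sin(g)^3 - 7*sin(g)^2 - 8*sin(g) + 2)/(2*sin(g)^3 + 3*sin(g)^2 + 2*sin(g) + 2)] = (11*sin(g)^4 + 28*sin(g)^3 - 8*sin(g)^2 - 40*sin(g) - 20)*cos(g)/(2*sin(g)^3 + 3*sin(g)^2 + 2*sin(g) + 2)^2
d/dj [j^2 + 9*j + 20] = 2*j + 9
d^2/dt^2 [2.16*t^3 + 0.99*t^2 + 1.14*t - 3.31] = 12.96*t + 1.98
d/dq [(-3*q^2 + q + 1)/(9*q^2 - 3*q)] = (1 - 6*q)/(3*q^2*(9*q^2 - 6*q + 1))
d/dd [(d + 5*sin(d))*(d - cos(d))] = (d + 5*sin(d))*(sin(d) + 1) + (d - cos(d))*(5*cos(d) + 1)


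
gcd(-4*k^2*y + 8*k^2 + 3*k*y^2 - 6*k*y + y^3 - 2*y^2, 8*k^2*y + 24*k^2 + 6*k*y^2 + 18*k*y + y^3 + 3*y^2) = 4*k + y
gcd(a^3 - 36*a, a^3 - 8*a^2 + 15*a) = a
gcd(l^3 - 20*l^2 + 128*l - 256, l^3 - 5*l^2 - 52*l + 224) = l^2 - 12*l + 32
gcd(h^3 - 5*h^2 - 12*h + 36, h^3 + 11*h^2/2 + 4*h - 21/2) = h + 3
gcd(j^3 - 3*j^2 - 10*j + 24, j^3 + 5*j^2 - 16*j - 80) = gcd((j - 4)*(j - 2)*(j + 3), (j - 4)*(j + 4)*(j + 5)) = j - 4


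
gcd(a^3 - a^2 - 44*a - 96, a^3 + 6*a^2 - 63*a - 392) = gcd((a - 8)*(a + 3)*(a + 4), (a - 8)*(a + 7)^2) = a - 8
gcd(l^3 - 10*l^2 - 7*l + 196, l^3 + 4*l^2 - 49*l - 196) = l^2 - 3*l - 28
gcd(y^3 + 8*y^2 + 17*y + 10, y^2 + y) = y + 1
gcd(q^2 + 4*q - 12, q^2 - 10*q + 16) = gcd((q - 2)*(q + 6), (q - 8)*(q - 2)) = q - 2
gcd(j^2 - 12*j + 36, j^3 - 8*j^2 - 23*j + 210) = j - 6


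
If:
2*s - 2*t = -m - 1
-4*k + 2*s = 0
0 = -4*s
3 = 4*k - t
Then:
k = 0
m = -7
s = 0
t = -3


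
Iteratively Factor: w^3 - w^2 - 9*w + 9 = (w - 1)*(w^2 - 9) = (w - 1)*(w + 3)*(w - 3)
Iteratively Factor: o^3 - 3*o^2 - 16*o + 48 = (o - 3)*(o^2 - 16) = (o - 4)*(o - 3)*(o + 4)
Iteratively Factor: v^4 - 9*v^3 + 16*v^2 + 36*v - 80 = (v - 5)*(v^3 - 4*v^2 - 4*v + 16) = (v - 5)*(v - 4)*(v^2 - 4) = (v - 5)*(v - 4)*(v - 2)*(v + 2)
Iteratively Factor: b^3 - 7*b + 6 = (b - 2)*(b^2 + 2*b - 3) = (b - 2)*(b - 1)*(b + 3)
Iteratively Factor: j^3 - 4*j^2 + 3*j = (j - 1)*(j^2 - 3*j) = j*(j - 1)*(j - 3)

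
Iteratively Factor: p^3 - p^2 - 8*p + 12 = (p - 2)*(p^2 + p - 6) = (p - 2)^2*(p + 3)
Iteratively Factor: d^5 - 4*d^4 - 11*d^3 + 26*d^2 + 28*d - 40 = (d - 5)*(d^4 + d^3 - 6*d^2 - 4*d + 8) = (d - 5)*(d - 2)*(d^3 + 3*d^2 - 4) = (d - 5)*(d - 2)*(d + 2)*(d^2 + d - 2) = (d - 5)*(d - 2)*(d - 1)*(d + 2)*(d + 2)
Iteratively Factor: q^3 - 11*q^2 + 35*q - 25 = (q - 5)*(q^2 - 6*q + 5) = (q - 5)^2*(q - 1)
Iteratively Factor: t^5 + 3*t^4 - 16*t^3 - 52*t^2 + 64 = (t + 2)*(t^4 + t^3 - 18*t^2 - 16*t + 32) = (t - 1)*(t + 2)*(t^3 + 2*t^2 - 16*t - 32) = (t - 1)*(t + 2)*(t + 4)*(t^2 - 2*t - 8) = (t - 1)*(t + 2)^2*(t + 4)*(t - 4)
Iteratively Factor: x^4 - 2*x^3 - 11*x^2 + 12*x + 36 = (x + 2)*(x^3 - 4*x^2 - 3*x + 18) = (x - 3)*(x + 2)*(x^2 - x - 6) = (x - 3)*(x + 2)^2*(x - 3)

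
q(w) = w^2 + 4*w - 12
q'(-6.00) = -8.00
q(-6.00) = 0.00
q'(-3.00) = -2.00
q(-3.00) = -15.00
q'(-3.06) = -2.12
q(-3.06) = -14.88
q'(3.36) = 10.72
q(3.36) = 12.73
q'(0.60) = 5.20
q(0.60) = -9.24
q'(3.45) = 10.90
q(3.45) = 13.70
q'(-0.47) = 3.06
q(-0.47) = -13.66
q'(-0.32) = 3.36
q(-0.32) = -13.18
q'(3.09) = 10.18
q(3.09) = 9.91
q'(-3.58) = -3.16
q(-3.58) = -13.50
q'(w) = 2*w + 4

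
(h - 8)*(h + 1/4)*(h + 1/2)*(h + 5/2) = h^4 - 19*h^3/4 - 24*h^2 - 251*h/16 - 5/2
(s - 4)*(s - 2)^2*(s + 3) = s^4 - 5*s^3 - 4*s^2 + 44*s - 48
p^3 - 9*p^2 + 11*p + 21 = (p - 7)*(p - 3)*(p + 1)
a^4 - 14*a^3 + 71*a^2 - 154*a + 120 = (a - 5)*(a - 4)*(a - 3)*(a - 2)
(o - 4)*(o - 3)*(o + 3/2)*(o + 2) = o^4 - 7*o^3/2 - 19*o^2/2 + 21*o + 36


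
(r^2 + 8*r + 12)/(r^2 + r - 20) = (r^2 + 8*r + 12)/(r^2 + r - 20)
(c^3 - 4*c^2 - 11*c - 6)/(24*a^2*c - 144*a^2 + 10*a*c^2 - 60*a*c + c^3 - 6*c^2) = (c^2 + 2*c + 1)/(24*a^2 + 10*a*c + c^2)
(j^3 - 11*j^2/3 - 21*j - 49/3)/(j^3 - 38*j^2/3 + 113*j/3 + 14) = (3*j^2 + 10*j + 7)/(3*j^2 - 17*j - 6)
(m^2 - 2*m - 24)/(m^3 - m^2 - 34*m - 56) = (m - 6)/(m^2 - 5*m - 14)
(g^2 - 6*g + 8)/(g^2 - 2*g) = (g - 4)/g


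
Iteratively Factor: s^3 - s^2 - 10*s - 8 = (s - 4)*(s^2 + 3*s + 2) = (s - 4)*(s + 1)*(s + 2)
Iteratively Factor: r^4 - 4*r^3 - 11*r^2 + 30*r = (r + 3)*(r^3 - 7*r^2 + 10*r) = (r - 2)*(r + 3)*(r^2 - 5*r) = r*(r - 2)*(r + 3)*(r - 5)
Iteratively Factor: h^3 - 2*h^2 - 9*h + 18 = (h - 3)*(h^2 + h - 6) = (h - 3)*(h + 3)*(h - 2)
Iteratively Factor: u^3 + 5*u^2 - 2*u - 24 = (u + 4)*(u^2 + u - 6) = (u + 3)*(u + 4)*(u - 2)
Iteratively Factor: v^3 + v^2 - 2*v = (v - 1)*(v^2 + 2*v) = v*(v - 1)*(v + 2)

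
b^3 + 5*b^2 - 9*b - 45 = (b - 3)*(b + 3)*(b + 5)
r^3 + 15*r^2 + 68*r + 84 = (r + 2)*(r + 6)*(r + 7)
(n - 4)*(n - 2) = n^2 - 6*n + 8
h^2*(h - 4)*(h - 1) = h^4 - 5*h^3 + 4*h^2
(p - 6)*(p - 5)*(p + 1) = p^3 - 10*p^2 + 19*p + 30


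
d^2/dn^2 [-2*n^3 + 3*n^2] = 6 - 12*n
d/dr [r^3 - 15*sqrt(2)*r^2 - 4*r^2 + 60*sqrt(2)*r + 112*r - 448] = 3*r^2 - 30*sqrt(2)*r - 8*r + 60*sqrt(2) + 112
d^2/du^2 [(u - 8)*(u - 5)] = 2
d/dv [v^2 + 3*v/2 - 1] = 2*v + 3/2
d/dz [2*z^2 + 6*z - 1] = 4*z + 6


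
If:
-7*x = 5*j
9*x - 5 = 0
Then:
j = -7/9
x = 5/9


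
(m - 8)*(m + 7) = m^2 - m - 56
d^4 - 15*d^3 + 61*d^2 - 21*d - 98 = (d - 7)^2*(d - 2)*(d + 1)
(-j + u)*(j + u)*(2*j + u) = -2*j^3 - j^2*u + 2*j*u^2 + u^3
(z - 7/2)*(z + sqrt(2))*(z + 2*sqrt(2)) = z^3 - 7*z^2/2 + 3*sqrt(2)*z^2 - 21*sqrt(2)*z/2 + 4*z - 14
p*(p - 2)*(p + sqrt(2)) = p^3 - 2*p^2 + sqrt(2)*p^2 - 2*sqrt(2)*p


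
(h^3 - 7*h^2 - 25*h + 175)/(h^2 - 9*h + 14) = (h^2 - 25)/(h - 2)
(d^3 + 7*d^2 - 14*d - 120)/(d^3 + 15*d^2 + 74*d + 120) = (d - 4)/(d + 4)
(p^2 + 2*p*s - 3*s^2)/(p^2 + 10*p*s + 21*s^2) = (p - s)/(p + 7*s)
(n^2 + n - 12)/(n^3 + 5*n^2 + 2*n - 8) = (n - 3)/(n^2 + n - 2)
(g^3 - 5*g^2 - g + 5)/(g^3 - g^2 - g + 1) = (g - 5)/(g - 1)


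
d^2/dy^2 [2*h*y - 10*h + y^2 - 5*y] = 2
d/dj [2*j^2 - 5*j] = 4*j - 5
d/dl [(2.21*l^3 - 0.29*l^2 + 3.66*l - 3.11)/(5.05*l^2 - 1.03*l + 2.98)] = (11.1605*l^4 - 4.5526*l^3 + 1.5731*l^2 + 29.6826*l + 7.7035)/(25.5025*l^4 - 10.403*l^3 + 31.1589*l^2 - 6.1388*l + 8.8804)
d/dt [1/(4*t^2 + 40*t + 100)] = (-t - 5)/(2*(t^2 + 10*t + 25)^2)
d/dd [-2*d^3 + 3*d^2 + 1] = 6*d*(1 - d)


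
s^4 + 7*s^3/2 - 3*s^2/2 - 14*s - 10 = (s - 2)*(s + 1)*(s + 2)*(s + 5/2)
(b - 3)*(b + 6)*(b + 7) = b^3 + 10*b^2 + 3*b - 126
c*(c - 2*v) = c^2 - 2*c*v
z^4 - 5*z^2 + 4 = (z - 2)*(z - 1)*(z + 1)*(z + 2)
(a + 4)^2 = a^2 + 8*a + 16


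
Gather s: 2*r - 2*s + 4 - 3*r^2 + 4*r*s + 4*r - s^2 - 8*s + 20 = -3*r^2 + 6*r - s^2 + s*(4*r - 10) + 24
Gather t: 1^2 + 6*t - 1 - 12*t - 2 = -6*t - 2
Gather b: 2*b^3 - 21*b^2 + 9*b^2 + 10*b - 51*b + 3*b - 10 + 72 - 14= 2*b^3 - 12*b^2 - 38*b + 48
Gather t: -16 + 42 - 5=21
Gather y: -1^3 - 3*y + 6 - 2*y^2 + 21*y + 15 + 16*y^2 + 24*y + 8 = 14*y^2 + 42*y + 28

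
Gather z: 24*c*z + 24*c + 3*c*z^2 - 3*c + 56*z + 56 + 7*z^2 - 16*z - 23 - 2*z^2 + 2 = 21*c + z^2*(3*c + 5) + z*(24*c + 40) + 35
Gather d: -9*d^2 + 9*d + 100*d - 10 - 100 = -9*d^2 + 109*d - 110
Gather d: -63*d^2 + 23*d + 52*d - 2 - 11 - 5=-63*d^2 + 75*d - 18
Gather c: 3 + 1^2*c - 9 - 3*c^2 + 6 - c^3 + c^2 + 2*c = -c^3 - 2*c^2 + 3*c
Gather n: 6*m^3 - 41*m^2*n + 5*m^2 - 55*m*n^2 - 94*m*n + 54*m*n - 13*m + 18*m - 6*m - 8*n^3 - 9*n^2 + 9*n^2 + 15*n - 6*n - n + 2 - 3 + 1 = 6*m^3 + 5*m^2 - 55*m*n^2 - m - 8*n^3 + n*(-41*m^2 - 40*m + 8)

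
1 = 1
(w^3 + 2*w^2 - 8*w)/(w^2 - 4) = w*(w + 4)/(w + 2)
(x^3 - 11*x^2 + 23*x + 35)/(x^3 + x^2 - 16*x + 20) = (x^3 - 11*x^2 + 23*x + 35)/(x^3 + x^2 - 16*x + 20)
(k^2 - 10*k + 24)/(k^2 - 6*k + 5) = (k^2 - 10*k + 24)/(k^2 - 6*k + 5)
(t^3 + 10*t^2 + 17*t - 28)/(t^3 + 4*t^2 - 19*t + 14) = (t + 4)/(t - 2)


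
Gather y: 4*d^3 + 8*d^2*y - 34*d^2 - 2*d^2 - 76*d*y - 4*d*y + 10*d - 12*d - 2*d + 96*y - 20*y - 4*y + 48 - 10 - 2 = 4*d^3 - 36*d^2 - 4*d + y*(8*d^2 - 80*d + 72) + 36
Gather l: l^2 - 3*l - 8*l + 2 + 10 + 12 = l^2 - 11*l + 24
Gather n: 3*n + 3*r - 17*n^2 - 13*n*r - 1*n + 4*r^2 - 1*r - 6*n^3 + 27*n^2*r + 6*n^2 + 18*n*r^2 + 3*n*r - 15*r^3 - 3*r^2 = -6*n^3 + n^2*(27*r - 11) + n*(18*r^2 - 10*r + 2) - 15*r^3 + r^2 + 2*r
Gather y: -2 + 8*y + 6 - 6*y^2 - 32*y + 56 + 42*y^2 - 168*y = 36*y^2 - 192*y + 60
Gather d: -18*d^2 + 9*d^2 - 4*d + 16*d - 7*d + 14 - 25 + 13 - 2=-9*d^2 + 5*d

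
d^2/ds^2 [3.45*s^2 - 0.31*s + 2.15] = 6.90000000000000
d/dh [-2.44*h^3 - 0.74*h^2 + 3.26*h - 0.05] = -7.32*h^2 - 1.48*h + 3.26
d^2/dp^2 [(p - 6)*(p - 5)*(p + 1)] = 6*p - 20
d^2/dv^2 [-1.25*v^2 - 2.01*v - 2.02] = -2.50000000000000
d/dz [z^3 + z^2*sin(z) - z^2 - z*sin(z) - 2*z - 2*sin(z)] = z^2*cos(z) + 3*z^2 + 2*z*sin(z) - z*cos(z) - 2*z - sin(z) - 2*cos(z) - 2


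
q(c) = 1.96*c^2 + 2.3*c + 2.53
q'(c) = 3.92*c + 2.3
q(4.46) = 51.78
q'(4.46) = 19.78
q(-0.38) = 1.94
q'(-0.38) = 0.81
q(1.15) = 7.77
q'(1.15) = 6.81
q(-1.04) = 2.26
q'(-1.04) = -1.78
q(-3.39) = 17.26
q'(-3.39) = -10.99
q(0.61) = 4.66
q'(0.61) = 4.69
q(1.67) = 11.84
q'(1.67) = 8.85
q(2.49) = 20.41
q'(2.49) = 12.06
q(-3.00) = 13.27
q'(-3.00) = -9.46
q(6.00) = 86.89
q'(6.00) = 25.82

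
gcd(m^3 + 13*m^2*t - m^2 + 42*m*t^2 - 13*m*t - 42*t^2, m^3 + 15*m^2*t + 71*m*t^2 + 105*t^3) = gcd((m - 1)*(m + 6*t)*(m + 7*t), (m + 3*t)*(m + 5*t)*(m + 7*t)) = m + 7*t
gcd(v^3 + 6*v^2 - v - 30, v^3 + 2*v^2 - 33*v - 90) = v^2 + 8*v + 15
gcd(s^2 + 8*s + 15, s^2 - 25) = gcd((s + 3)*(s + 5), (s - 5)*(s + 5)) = s + 5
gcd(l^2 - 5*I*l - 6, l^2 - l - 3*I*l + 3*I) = l - 3*I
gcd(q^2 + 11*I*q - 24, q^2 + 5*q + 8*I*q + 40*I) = q + 8*I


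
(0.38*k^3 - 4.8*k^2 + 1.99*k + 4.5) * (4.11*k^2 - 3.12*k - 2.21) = 1.5618*k^5 - 20.9136*k^4 + 22.3151*k^3 + 22.8942*k^2 - 18.4379*k - 9.945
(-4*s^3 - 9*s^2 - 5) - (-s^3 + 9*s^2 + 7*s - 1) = -3*s^3 - 18*s^2 - 7*s - 4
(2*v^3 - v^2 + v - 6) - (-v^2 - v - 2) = 2*v^3 + 2*v - 4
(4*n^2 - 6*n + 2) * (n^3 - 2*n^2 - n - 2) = 4*n^5 - 14*n^4 + 10*n^3 - 6*n^2 + 10*n - 4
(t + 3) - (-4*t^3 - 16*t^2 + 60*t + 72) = 4*t^3 + 16*t^2 - 59*t - 69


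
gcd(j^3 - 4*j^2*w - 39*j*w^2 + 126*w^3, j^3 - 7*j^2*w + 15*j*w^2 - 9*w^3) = -j + 3*w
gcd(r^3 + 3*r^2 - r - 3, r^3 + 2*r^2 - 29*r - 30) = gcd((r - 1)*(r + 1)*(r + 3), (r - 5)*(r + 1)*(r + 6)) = r + 1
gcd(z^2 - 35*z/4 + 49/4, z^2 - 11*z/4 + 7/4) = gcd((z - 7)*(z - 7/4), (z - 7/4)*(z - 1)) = z - 7/4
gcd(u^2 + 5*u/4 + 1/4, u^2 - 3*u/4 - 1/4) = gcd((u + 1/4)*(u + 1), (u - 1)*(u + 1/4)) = u + 1/4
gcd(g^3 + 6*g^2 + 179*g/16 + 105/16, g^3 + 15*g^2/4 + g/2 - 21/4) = g^2 + 19*g/4 + 21/4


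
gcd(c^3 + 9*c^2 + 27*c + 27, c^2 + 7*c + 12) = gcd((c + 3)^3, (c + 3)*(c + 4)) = c + 3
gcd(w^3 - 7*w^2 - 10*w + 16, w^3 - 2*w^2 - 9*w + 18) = 1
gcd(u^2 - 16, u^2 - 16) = u^2 - 16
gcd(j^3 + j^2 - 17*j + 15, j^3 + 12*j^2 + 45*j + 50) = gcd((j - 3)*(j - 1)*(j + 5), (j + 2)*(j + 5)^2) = j + 5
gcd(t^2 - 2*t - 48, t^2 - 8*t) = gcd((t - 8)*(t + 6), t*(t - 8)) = t - 8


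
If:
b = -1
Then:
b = -1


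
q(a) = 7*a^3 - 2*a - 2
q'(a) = 21*a^2 - 2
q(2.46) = 97.29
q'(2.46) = 125.08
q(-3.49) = -292.58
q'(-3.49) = 253.78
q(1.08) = 4.66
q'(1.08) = 22.49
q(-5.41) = -1099.56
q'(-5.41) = 612.63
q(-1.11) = -9.35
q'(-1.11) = 23.87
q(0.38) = -2.38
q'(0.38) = 1.03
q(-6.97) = -2358.32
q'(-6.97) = 1018.20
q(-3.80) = -378.50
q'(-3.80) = 301.24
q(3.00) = 181.00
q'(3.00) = 187.00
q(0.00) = -2.00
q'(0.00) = -2.00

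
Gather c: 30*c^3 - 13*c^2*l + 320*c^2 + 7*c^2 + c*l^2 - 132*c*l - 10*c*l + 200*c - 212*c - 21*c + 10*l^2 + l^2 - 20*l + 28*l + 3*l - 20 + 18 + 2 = 30*c^3 + c^2*(327 - 13*l) + c*(l^2 - 142*l - 33) + 11*l^2 + 11*l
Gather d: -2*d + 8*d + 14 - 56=6*d - 42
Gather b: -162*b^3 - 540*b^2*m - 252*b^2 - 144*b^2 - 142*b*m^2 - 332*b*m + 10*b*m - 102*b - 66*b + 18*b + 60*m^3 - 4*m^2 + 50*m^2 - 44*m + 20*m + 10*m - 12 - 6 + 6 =-162*b^3 + b^2*(-540*m - 396) + b*(-142*m^2 - 322*m - 150) + 60*m^3 + 46*m^2 - 14*m - 12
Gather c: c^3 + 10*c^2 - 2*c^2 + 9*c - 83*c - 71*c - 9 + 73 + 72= c^3 + 8*c^2 - 145*c + 136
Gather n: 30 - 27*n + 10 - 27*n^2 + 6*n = -27*n^2 - 21*n + 40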